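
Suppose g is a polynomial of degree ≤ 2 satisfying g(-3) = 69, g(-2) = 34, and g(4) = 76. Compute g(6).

186

Write g(n) = an^2 + bn + c. Substituting each data point gives a linear system:
  9a - 3b + c = 69
  4a - 2b + c = 34
  16a + 4b + c = 76
Solving the system yields a = 6, b = -5, c = 0.
So g(n) = 6n² - 5n.
Then g(6) = 186.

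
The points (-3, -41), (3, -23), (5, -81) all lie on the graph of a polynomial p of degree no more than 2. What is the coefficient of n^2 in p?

-4

Write p(n) = an^2 + bn + c. Substituting each data point gives a linear system:
  9a - 3b + c = -41
  9a + 3b + c = -23
  25a + 5b + c = -81
Solving the system yields a = -4, b = 3, c = 4.
So p(n) = -4n^2 + 3n + 4.
The leading coefficient is -4.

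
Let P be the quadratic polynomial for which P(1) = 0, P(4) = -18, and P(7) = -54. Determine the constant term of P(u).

2

Write P(u) = au^2 + bu + c. Substituting each data point gives a linear system:
  a + b + c = 0
  16a + 4b + c = -18
  49a + 7b + c = -54
Solving the system yields a = -1, b = -1, c = 2.
So P(u) = -u^2 - u + 2.
The constant term is 2.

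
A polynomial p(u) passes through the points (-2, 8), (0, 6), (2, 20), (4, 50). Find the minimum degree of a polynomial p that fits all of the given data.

2

Forward differences of the values at u = -2, 0, 2, 4:
  p  : 8  6  20  50
  Δ  : -2  14  30
  Δ^2: 16  16
  Δ^3: 0
The second differences are constant (16) and nonzero, while all higher differences vanish, so the minimal degree is 2.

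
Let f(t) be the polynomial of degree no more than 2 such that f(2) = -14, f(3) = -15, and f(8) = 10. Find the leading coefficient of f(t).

1

Write f(t) = at^2 + bt + c. Substituting each data point gives a linear system:
  4a + 2b + c = -14
  9a + 3b + c = -15
  64a + 8b + c = 10
Solving the system yields a = 1, b = -6, c = -6.
So f(t) = t² - 6t - 6.
The leading coefficient is 1.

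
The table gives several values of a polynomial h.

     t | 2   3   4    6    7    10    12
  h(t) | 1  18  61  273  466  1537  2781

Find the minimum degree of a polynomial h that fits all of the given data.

Divided differences on the nodes 2, 3, 4, 6, 7, 10, 12:
  order 0: 1  18  61  273  466  1537  2781
  order 1: 17  43  106  193  357  622
  order 2: 13  21  29  41  53
  order 3: 2  2  2  2
  order 4: 0  0  0
  order 5: 0  0
  order 6: 0
The order-3 divided differences are all 2 (nonzero) and every higher order vanishes, so the data lies on a polynomial of degree exactly 3.

3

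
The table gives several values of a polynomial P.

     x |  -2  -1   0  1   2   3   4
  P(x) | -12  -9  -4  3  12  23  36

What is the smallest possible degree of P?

Forward differences of the values at x = -2, -1, 0, 1, 2, 3, 4:
  P  : -12  -9  -4  3  12  23  36
  Δ  : 3  5  7  9  11  13
  Δ^2: 2  2  2  2  2
  Δ^3: 0  0  0  0
  Δ^4: 0  0  0
  Δ^5: 0  0
  Δ^6: 0
The second differences are constant (2) and nonzero, while all higher differences vanish, so the minimal degree is 2.

2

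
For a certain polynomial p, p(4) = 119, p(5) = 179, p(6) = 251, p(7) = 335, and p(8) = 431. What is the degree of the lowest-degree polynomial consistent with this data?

2

Forward differences of the values at t = 4, 5, 6, 7, 8:
  p  : 119  179  251  335  431
  Δ  : 60  72  84  96
  Δ^2: 12  12  12
  Δ^3: 0  0
  Δ^4: 0
The second differences are constant (12) and nonzero, while all higher differences vanish, so the minimal degree is 2.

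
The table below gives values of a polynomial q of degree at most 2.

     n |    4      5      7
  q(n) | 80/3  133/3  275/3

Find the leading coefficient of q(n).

Write q(n) = an^2 + bn + c. Substituting each data point gives a linear system:
  16a + 4b + c = 80/3
  25a + 5b + c = 133/3
  49a + 7b + c = 275/3
Solving the system yields a = 2, b = -1/3, c = -4.
So q(n) = 2n^2 - (1/3)n - 4.
The leading coefficient is 2.

2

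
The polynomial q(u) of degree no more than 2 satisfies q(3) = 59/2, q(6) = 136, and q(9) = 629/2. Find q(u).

Write q(u) = au^2 + bu + c. Substituting each data point gives a linear system:
  9a + 3b + c = 59/2
  36a + 6b + c = 136
  81a + 9b + c = 629/2
Solving the system yields a = 4, b = -1/2, c = -5.
So q(u) = 4u^2 - (1/2)u - 5.
Check: q(3) = 59/2. ✓

q(u) = 4u^2 - (1/2)u - 5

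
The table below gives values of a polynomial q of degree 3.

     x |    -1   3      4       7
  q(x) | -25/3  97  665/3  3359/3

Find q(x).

Using the Lagrange interpolation formula with nodes -1, 3, 4, 7:
  L_0(x) = (x - 3)(x - 4)(x - 7) / -160
  L_1(x) = (x + 1)(x - 4)(x - 7) / 16
  L_2(x) = (x + 1)(x - 3)(x - 7) / -15
  L_3(x) = (x + 1)(x - 3)(x - 4) / 96
Then q(x) = -25/3·L_0(x) + 97·L_1(x) + 665/3·L_2(x) + 3359/3·L_3(x).
Expanding and collecting terms gives q(x) = 3x^3 + (5/3)x^2 + 2x - 5.
Check: q(3) = 97. ✓

q(x) = 3x^3 + (5/3)x^2 + 2x - 5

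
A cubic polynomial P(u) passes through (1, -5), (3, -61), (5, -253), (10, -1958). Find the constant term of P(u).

Write P(u) = au^3 + bu^2 + cu + d. Substituting each data point gives a linear system:
  a + b + c + d = -5
  27a + 9b + 3c + d = -61
  125a + 25b + 5c + d = -253
  1000a + 100b + 10c + d = -1958
Solving the system yields a = -2, b = 1, c = -6, d = 2.
So P(u) = -2u^3 + u^2 - 6u + 2.
The constant term is 2.

2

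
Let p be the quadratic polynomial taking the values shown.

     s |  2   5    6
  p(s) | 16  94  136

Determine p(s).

Using the Lagrange interpolation formula with nodes 2, 5, 6:
  L_0(s) = (s - 5)(s - 6) / 12
  L_1(s) = (s - 2)(s - 6) / -3
  L_2(s) = (s - 2)(s - 5) / 4
Then p(s) = 16·L_0(s) + 94·L_1(s) + 136·L_2(s).
Expanding and collecting terms gives p(s) = 4s² - 2s + 4.
Check: p(6) = 136. ✓

p(s) = 4s^2 - 2s + 4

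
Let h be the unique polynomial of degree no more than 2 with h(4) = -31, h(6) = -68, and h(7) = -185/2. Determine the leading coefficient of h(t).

-2

Write h(t) = at^2 + bt + c. Substituting each data point gives a linear system:
  16a + 4b + c = -31
  36a + 6b + c = -68
  49a + 7b + c = -185/2
Solving the system yields a = -2, b = 3/2, c = -5.
So h(t) = -2t^2 + (3/2)t - 5.
The leading coefficient is -2.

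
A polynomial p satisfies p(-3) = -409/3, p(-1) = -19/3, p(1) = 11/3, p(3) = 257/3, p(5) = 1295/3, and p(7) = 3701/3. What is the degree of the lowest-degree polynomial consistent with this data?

3

Forward differences of the values at s = -3, -1, 1, 3, 5, 7:
  p  : -409/3  -19/3  11/3  257/3  1295/3  3701/3
  Δ  : 130  10  82  346  802
  Δ^2: -120  72  264  456
  Δ^3: 192  192  192
  Δ^4: 0  0
  Δ^5: 0
The third differences are constant (192) and nonzero, while all higher differences vanish, so the minimal degree is 3.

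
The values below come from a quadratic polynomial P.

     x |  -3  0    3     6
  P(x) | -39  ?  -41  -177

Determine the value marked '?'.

5

The 3 known points determine the degree-2 polynomial uniquely.
Write P(x) = ax^2 + bx + c. Substituting each data point gives a linear system:
  9a - 3b + c = -39
  9a + 3b + c = -41
  36a + 6b + c = -177
Solving the system yields a = -5, b = -1/3, c = 5.
So P(x) = -5x^2 - (1/3)x + 5.
Then P(0) = 5.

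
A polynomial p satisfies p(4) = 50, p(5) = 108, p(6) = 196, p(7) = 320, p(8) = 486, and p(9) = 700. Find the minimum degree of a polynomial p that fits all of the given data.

Forward differences of the values at n = 4, 5, 6, 7, 8, 9:
  p  : 50  108  196  320  486  700
  Δ  : 58  88  124  166  214
  Δ^2: 30  36  42  48
  Δ^3: 6  6  6
  Δ^4: 0  0
  Δ^5: 0
The third differences are constant (6) and nonzero, while all higher differences vanish, so the minimal degree is 3.

3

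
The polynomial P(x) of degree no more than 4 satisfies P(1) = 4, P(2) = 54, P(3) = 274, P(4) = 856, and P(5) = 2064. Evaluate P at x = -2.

34

Forward differences of the values at x = 1, 2, 3, 4, 5:
  P  : 4  54  274  856  2064
  Δ  : 50  220  582  1208
  Δ^2: 170  362  626
  Δ^3: 192  264
  Δ^4: 72
The fourth differences are constant, confirming degree 4.
Interpolating (Newton forward form) and evaluating at x = -2 gives P(-2) = 34.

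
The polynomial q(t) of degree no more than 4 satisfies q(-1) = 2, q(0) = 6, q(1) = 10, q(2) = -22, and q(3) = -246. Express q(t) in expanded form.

q(t) = -5t^4 + 4t^3 + 5t^2 + 6

Write q(t) = at^4 + bt^3 + ct^2 + dt + e. Substituting each data point gives a linear system:
  a - b + c - d + e = 2
  e = 6
  a + b + c + d + e = 10
  16a + 8b + 4c + 2d + e = -22
  81a + 27b + 9c + 3d + e = -246
Solving the system yields a = -5, b = 4, c = 5, d = 0, e = 6.
So q(t) = -5t^4 + 4t^3 + 5t^2 + 6.
Check: q(1) = 10. ✓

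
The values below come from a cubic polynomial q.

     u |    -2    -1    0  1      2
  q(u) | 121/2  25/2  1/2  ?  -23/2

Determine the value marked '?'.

On equispaced nodes a degree-3 polynomial has vanishing fourth forward difference, so
  q(-2) - 4·q(-1) + 6·q(0) - 4·q(1) + q(2) = 0.
Substituting the known values and solving for q(1):
  -4·q(1) = -2
  q(1) = 1/2.

1/2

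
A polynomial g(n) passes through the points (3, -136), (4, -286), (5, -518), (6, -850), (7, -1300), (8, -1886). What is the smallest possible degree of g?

3

Forward differences of the values at n = 3, 4, 5, 6, 7, 8:
  g  : -136  -286  -518  -850  -1300  -1886
  Δ  : -150  -232  -332  -450  -586
  Δ^2: -82  -100  -118  -136
  Δ^3: -18  -18  -18
  Δ^4: 0  0
  Δ^5: 0
The third differences are constant (-18) and nonzero, while all higher differences vanish, so the minimal degree is 3.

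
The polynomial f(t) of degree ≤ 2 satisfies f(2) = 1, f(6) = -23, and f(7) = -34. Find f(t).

f(t) = -t^2 + 2t + 1

Write f(t) = at^2 + bt + c. Substituting each data point gives a linear system:
  4a + 2b + c = 1
  36a + 6b + c = -23
  49a + 7b + c = -34
Solving the system yields a = -1, b = 2, c = 1.
So f(t) = -t² + 2t + 1.
Check: f(6) = -23. ✓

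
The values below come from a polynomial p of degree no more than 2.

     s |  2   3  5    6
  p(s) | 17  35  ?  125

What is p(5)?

The 3 known points determine the degree-2 polynomial uniquely.
Write p(s) = as^2 + bs + c. Substituting each data point gives a linear system:
  4a + 2b + c = 17
  9a + 3b + c = 35
  36a + 6b + c = 125
Solving the system yields a = 3, b = 3, c = -1.
So p(s) = 3s^2 + 3s - 1.
Then p(5) = 89.

89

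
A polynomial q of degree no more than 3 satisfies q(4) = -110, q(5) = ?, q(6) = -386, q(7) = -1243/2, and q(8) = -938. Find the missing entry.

-439/2

The 4 known points determine the degree-3 polynomial uniquely.
Write q(s) = as^3 + bs^2 + cs + d. Substituting each data point gives a linear system:
  64a + 16b + 4c + d = -110
  216a + 36b + 6c + d = -386
  343a + 49b + 7c + d = -1243/2
  512a + 64b + 8c + d = -938
Solving the system yields a = -2, b = 3/2, c = -1, d = -2.
So q(s) = -2s^3 + (3/2)s^2 - s - 2.
Then q(5) = -439/2.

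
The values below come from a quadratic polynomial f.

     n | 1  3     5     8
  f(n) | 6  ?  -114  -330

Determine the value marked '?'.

The 3 known points determine the degree-2 polynomial uniquely.
Write f(n) = an^2 + bn + c. Substituting each data point gives a linear system:
  a + b + c = 6
  25a + 5b + c = -114
  64a + 8b + c = -330
Solving the system yields a = -6, b = 6, c = 6.
So f(n) = -6n^2 + 6n + 6.
Then f(3) = -30.

-30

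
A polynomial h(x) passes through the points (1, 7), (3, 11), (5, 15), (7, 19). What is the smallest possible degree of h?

1

Forward differences of the values at x = 1, 3, 5, 7:
  h  : 7  11  15  19
  Δ  : 4  4  4
  Δ^2: 0  0
  Δ^3: 0
The first differences are constant (4) and nonzero, while all higher differences vanish, so the minimal degree is 1.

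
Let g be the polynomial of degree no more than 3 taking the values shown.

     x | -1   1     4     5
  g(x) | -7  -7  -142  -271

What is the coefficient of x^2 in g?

-1

Write g(x) = ax^3 + bx^2 + cx + d. Substituting each data point gives a linear system:
  -a + b - c + d = -7
  a + b + c + d = -7
  64a + 16b + 4c + d = -142
  125a + 25b + 5c + d = -271
Solving the system yields a = -2, b = -1, c = 2, d = -6.
So g(x) = -2x³ - x² + 2x - 6.
The coefficient of x^2 is -1.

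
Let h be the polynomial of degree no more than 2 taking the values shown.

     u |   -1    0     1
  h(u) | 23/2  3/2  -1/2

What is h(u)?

h(u) = 4u^2 - 6u + 3/2

Write h(u) = au^2 + bu + c. Substituting each data point gives a linear system:
  a - b + c = 23/2
  c = 3/2
  a + b + c = -1/2
Solving the system yields a = 4, b = -6, c = 3/2.
So h(u) = 4u^2 - 6u + 3/2.
Check: h(1) = -1/2. ✓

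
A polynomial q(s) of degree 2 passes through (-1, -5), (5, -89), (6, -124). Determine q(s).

q(s) = -3s^2 - 2s - 4

Write q(s) = as^2 + bs + c. Substituting each data point gives a linear system:
  a - b + c = -5
  25a + 5b + c = -89
  36a + 6b + c = -124
Solving the system yields a = -3, b = -2, c = -4.
So q(s) = -3s^2 - 2s - 4.
Check: q(6) = -124. ✓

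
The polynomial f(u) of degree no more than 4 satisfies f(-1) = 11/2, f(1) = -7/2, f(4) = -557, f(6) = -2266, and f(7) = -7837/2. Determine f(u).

f(u) = -u^4 - 4u^3 - 3u^2 - (1/2)u + 5

Write f(u) = au^4 + bu^3 + cu^2 + du + e. Substituting each data point gives a linear system:
  a - b + c - d + e = 11/2
  a + b + c + d + e = -7/2
  256a + 64b + 16c + 4d + e = -557
  1296a + 216b + 36c + 6d + e = -2266
  2401a + 343b + 49c + 7d + e = -7837/2
Solving the system yields a = -1, b = -4, c = -3, d = -1/2, e = 5.
So f(u) = -u^4 - 4u^3 - 3u^2 - (1/2)u + 5.
Check: f(7) = -7837/2. ✓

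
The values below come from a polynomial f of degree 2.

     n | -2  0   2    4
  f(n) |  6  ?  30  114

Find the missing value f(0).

-6

On equispaced nodes a degree-2 polynomial has vanishing third forward difference, so
  - f(-2) + 3·f(0) - 3·f(2) + f(4) = 0.
Substituting the known values and solving for f(0):
  3·f(0) = -18
  f(0) = -6.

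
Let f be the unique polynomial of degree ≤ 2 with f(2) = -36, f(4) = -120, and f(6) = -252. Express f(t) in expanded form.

f(t) = -6t^2 - 6t

Write f(t) = at^2 + bt + c. Substituting each data point gives a linear system:
  4a + 2b + c = -36
  16a + 4b + c = -120
  36a + 6b + c = -252
Solving the system yields a = -6, b = -6, c = 0.
So f(t) = -6t^2 - 6t.
Check: f(6) = -252. ✓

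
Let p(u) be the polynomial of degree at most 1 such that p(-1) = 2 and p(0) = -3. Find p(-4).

Write p(u) = au + b. Substituting each data point gives a linear system:
  -a + b = 2
  b = -3
Solving the system yields a = -5, b = -3.
So p(u) = -5u - 3.
Then p(-4) = 17.

17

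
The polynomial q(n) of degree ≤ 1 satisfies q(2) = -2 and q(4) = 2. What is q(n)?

q(n) = 2n - 6

Write q(n) = an + b. Substituting each data point gives a linear system:
  2a + b = -2
  4a + b = 2
Solving the system yields a = 2, b = -6.
So q(n) = 2n - 6.
Check: q(2) = -2. ✓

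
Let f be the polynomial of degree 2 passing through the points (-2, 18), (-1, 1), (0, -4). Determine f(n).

f(n) = 6n^2 + n - 4

Write f(n) = an^2 + bn + c. Substituting each data point gives a linear system:
  4a - 2b + c = 18
  a - b + c = 1
  c = -4
Solving the system yields a = 6, b = 1, c = -4.
So f(n) = 6n^2 + n - 4.
Check: f(0) = -4. ✓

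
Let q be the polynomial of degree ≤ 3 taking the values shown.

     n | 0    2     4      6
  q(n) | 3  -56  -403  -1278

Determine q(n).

Using the Lagrange interpolation formula with nodes 0, 2, 4, 6:
  L_0(n) = (n - 2)(n - 4)(n - 6) / -48
  L_1(n) = n(n - 4)(n - 6) / 16
  L_2(n) = n(n - 2)(n - 6) / -16
  L_3(n) = n(n - 2)(n - 4) / 48
Then q(n) = 3·L_0(n) - 56·L_1(n) - 403·L_2(n) - 1278·L_3(n).
Expanding and collecting terms gives q(n) = -5n^3 - 6n^2 + (5/2)n + 3.
Check: q(2) = -56. ✓

q(n) = -5n^3 - 6n^2 + (5/2)n + 3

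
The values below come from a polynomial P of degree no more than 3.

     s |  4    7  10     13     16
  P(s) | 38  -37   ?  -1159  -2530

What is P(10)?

On equispaced nodes a degree-3 polynomial has vanishing fourth forward difference, so
  P(4) - 4·P(7) + 6·P(10) - 4·P(13) + P(16) = 0.
Substituting the known values and solving for P(10):
  6·P(10) = -2292
  P(10) = -382.

-382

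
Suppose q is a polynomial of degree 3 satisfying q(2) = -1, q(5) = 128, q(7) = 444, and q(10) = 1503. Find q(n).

Using the Lagrange interpolation formula with nodes 2, 5, 7, 10:
  L_0(n) = (n - 5)(n - 7)(n - 10) / -120
  L_1(n) = (n - 2)(n - 7)(n - 10) / 30
  L_2(n) = (n - 2)(n - 5)(n - 10) / -30
  L_3(n) = (n - 2)(n - 5)(n - 7) / 120
Then q(n) = -1·L_0(n) + 128·L_1(n) + 444·L_2(n) + 1503·L_3(n).
Expanding and collecting terms gives q(n) = 2n^3 - 5n^2 + 3.
Check: q(10) = 1503. ✓

q(n) = 2n^3 - 5n^2 + 3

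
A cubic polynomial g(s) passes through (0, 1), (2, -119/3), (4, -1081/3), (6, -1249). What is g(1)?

Forward differences of the values at s = 0, 2, 4, 6:
  g  : 1  -119/3  -1081/3  -1249
  Δ  : -122/3  -962/3  -2666/3
  Δ^2: -280  -568
  Δ^3: -288
The third differences are constant, confirming degree 3.
Interpolating (Newton forward form) and evaluating at s = 1 gives g(1) = -7/3.

-7/3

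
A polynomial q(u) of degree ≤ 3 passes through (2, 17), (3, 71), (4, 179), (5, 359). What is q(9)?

Using the Lagrange interpolation formula with nodes 2, 3, 4, 5:
  L_0(u) = (u - 3)(u - 4)(u - 5) / -6
  L_1(u) = (u - 2)(u - 4)(u - 5) / 2
  L_2(u) = (u - 2)(u - 3)(u - 5) / -2
  L_3(u) = (u - 2)(u - 3)(u - 4) / 6
Then q(u) = 17·L_0(u) + 71·L_1(u) + 179·L_2(u) + 359·L_3(u).
Expanding and collecting terms gives q(u) = 3u³ - 3u - 1.
Evaluating at u = 9: q(9) = 2159.

2159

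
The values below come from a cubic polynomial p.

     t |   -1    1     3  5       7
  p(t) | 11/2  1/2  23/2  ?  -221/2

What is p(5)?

-19/2

The 4 known points determine the degree-3 polynomial uniquely.
Write p(t) = at^3 + bt^2 + ct + d. Substituting each data point gives a linear system:
  -a + b - c + d = 11/2
  a + b + c + d = 1/2
  27a + 9b + 3c + d = 23/2
  343a + 49b + 7c + d = -221/2
Solving the system yields a = -1, b = 5, c = -3/2, d = -2.
So p(t) = -t³ + 5t² - (3/2)t - 2.
Then p(5) = -19/2.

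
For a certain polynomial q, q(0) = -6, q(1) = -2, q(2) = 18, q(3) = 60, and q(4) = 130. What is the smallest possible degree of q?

3

Forward differences of the values at n = 0, 1, 2, 3, 4:
  q  : -6  -2  18  60  130
  Δ  : 4  20  42  70
  Δ^2: 16  22  28
  Δ^3: 6  6
  Δ^4: 0
The third differences are constant (6) and nonzero, while all higher differences vanish, so the minimal degree is 3.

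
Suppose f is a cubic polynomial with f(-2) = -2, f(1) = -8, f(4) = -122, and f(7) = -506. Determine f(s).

Using the Lagrange interpolation formula with nodes -2, 1, 4, 7:
  L_0(s) = (s - 1)(s - 4)(s - 7) / -162
  L_1(s) = (s + 2)(s - 4)(s - 7) / 54
  L_2(s) = (s + 2)(s - 1)(s - 7) / -54
  L_3(s) = (s + 2)(s - 1)(s - 4) / 162
Then f(s) = -2·L_0(s) - 8·L_1(s) - 122·L_2(s) - 506·L_3(s).
Expanding and collecting terms gives f(s) = -s^3 - 3s^2 - 2s - 2.
Check: f(1) = -8. ✓

f(s) = -s^3 - 3s^2 - 2s - 2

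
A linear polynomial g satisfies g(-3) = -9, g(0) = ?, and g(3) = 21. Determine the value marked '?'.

On equispaced nodes a degree-1 polynomial has vanishing second forward difference, so
  g(-3) - 2·g(0) + g(3) = 0.
Substituting the known values and solving for g(0):
  -2·g(0) = -12
  g(0) = 6.

6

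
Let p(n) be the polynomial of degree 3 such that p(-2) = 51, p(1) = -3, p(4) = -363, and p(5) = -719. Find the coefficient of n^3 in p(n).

-6

Write p(n) = an^3 + bn^2 + cn + d. Substituting each data point gives a linear system:
  -8a + 4b - 2c + d = 51
  a + b + c + d = -3
  64a + 16b + 4c + d = -363
  125a + 25b + 5c + d = -719
Solving the system yields a = -6, b = 1, c = 1, d = 1.
So p(n) = -6n^3 + n^2 + n + 1.
The leading coefficient is -6.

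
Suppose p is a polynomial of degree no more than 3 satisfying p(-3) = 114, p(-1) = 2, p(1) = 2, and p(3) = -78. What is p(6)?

-768

Write p(s) = as^3 + bs^2 + cs + d. Substituting each data point gives a linear system:
  -27a + 9b - 3c + d = 114
  -a + b - c + d = 2
  a + b + c + d = 2
  27a + 9b + 3c + d = -78
Solving the system yields a = -4, b = 2, c = 4, d = 0.
So p(s) = -4s^3 + 2s^2 + 4s.
Then p(6) = -768.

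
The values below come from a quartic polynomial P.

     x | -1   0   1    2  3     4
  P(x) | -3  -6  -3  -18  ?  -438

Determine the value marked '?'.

-123

The 5 known points determine the degree-4 polynomial uniquely.
Write P(x) = ax^4 + bx^3 + cx^2 + dx + e. Substituting each data point gives a linear system:
  a - b + c - d + e = -3
  e = -6
  a + b + c + d + e = -3
  16a + 8b + 4c + 2d + e = -18
  256a + 64b + 16c + 4d + e = -438
Solving the system yields a = -2, b = 0, c = 5, d = 0, e = -6.
So P(x) = -2x^4 + 5x^2 - 6.
Then P(3) = -123.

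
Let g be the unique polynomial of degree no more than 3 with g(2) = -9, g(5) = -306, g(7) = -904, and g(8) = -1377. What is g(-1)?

Using the Lagrange interpolation formula with nodes 2, 5, 7, 8:
  L_0(t) = (t - 5)(t - 7)(t - 8) / -90
  L_1(t) = (t - 2)(t - 7)(t - 8) / 18
  L_2(t) = (t - 2)(t - 5)(t - 8) / -10
  L_3(t) = (t - 2)(t - 5)(t - 7) / 18
Then g(t) = -9·L_0(t) - 306·L_1(t) - 904·L_2(t) - 1377·L_3(t).
Expanding and collecting terms gives g(t) = -3t^3 + 2t^2 + 4t - 1.
Evaluating at t = -1: g(-1) = 0.

0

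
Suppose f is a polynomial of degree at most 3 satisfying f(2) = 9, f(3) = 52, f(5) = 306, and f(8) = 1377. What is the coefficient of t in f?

Write f(t) = at^3 + bt^2 + ct + d. Substituting each data point gives a linear system:
  8a + 4b + 2c + d = 9
  27a + 9b + 3c + d = 52
  125a + 25b + 5c + d = 306
  512a + 64b + 8c + d = 1377
Solving the system yields a = 3, b = -2, c = -4, d = 1.
So f(t) = 3t³ - 2t² - 4t + 1.
The coefficient of t is -4.

-4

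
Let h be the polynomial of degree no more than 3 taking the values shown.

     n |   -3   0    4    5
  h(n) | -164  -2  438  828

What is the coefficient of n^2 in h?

Write h(n) = an^3 + bn^2 + cn + d. Substituting each data point gives a linear system:
  -27a + 9b - 3c + d = -164
  d = -2
  64a + 16b + 4c + d = 438
  125a + 25b + 5c + d = 828
Solving the system yields a = 6, b = 2, c = 6, d = -2.
So h(n) = 6n^3 + 2n^2 + 6n - 2.
The coefficient of n^2 is 2.

2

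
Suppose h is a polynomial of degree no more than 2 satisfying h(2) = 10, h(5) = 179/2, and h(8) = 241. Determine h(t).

h(t) = 4t^2 - (3/2)t - 3

Using the Lagrange interpolation formula with nodes 2, 5, 8:
  L_0(t) = (t - 5)(t - 8) / 18
  L_1(t) = (t - 2)(t - 8) / -9
  L_2(t) = (t - 2)(t - 5) / 18
Then h(t) = 10·L_0(t) + 179/2·L_1(t) + 241·L_2(t).
Expanding and collecting terms gives h(t) = 4t^2 - (3/2)t - 3.
Check: h(8) = 241. ✓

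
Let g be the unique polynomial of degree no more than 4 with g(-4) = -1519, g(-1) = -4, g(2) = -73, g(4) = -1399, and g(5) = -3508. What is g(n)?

g(n) = -6n^4 + n^3 + 5n^2 - n - 3

Write g(n) = an^4 + bn^3 + cn^2 + dn + e. Substituting each data point gives a linear system:
  256a - 64b + 16c - 4d + e = -1519
  a - b + c - d + e = -4
  16a + 8b + 4c + 2d + e = -73
  256a + 64b + 16c + 4d + e = -1399
  625a + 125b + 25c + 5d + e = -3508
Solving the system yields a = -6, b = 1, c = 5, d = -1, e = -3.
So g(n) = -6n^4 + n^3 + 5n^2 - n - 3.
Check: g(-1) = -4. ✓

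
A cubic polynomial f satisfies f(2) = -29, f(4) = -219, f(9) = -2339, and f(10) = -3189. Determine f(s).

f(s) = -3s^3 - 2s^2 + s + 1

Using the Lagrange interpolation formula with nodes 2, 4, 9, 10:
  L_0(s) = (s - 4)(s - 9)(s - 10) / -112
  L_1(s) = (s - 2)(s - 9)(s - 10) / 60
  L_2(s) = (s - 2)(s - 4)(s - 10) / -35
  L_3(s) = (s - 2)(s - 4)(s - 9) / 48
Then f(s) = -29·L_0(s) - 219·L_1(s) - 2339·L_2(s) - 3189·L_3(s).
Expanding and collecting terms gives f(s) = -3s³ - 2s² + s + 1.
Check: f(9) = -2339. ✓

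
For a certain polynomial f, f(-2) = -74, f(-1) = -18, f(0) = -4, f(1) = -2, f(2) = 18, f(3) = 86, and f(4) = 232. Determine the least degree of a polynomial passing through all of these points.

3

Forward differences of the values at x = -2, -1, 0, 1, 2, 3, 4:
  f  : -74  -18  -4  -2  18  86  232
  Δ  : 56  14  2  20  68  146
  Δ^2: -42  -12  18  48  78
  Δ^3: 30  30  30  30
  Δ^4: 0  0  0
  Δ^5: 0  0
  Δ^6: 0
The third differences are constant (30) and nonzero, while all higher differences vanish, so the minimal degree is 3.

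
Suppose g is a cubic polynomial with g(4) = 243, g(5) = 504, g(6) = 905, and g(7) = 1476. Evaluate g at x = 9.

3248

Using the Lagrange interpolation formula with nodes 4, 5, 6, 7:
  L_0(x) = (x - 5)(x - 6)(x - 7) / -6
  L_1(x) = (x - 4)(x - 6)(x - 7) / 2
  L_2(x) = (x - 4)(x - 5)(x - 7) / -2
  L_3(x) = (x - 4)(x - 5)(x - 6) / 6
Then g(x) = 243·L_0(x) + 504·L_1(x) + 905·L_2(x) + 1476·L_3(x).
Expanding and collecting terms gives g(x) = 5x^3 - 5x^2 + x - 1.
Evaluating at x = 9: g(9) = 3248.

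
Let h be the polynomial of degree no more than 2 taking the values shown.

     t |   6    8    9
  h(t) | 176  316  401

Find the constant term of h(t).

Write h(t) = at^2 + bt + c. Substituting each data point gives a linear system:
  36a + 6b + c = 176
  64a + 8b + c = 316
  81a + 9b + c = 401
Solving the system yields a = 5, b = 0, c = -4.
So h(t) = 5t^2 - 4.
The constant term is -4.

-4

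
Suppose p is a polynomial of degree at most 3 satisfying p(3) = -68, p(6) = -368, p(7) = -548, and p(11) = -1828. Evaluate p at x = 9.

-1064

Using the Lagrange interpolation formula with nodes 3, 6, 7, 11:
  L_0(x) = (x - 6)(x - 7)(x - 11) / -96
  L_1(x) = (x - 3)(x - 7)(x - 11) / 15
  L_2(x) = (x - 3)(x - 6)(x - 11) / -16
  L_3(x) = (x - 3)(x - 6)(x - 7) / 160
Then p(x) = -68·L_0(x) - 368·L_1(x) - 548·L_2(x) - 1828·L_3(x).
Expanding and collecting terms gives p(x) = -x^3 - 4x^2 - x - 2.
Evaluating at x = 9: p(9) = -1064.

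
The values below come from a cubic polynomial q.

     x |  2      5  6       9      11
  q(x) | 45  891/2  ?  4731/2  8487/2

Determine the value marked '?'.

741

The 4 known points determine the degree-3 polynomial uniquely.
Write q(x) = ax^3 + bx^2 + cx + d. Substituting each data point gives a linear system:
  8a + 4b + 2c + d = 45
  125a + 25b + 5c + d = 891/2
  729a + 81b + 9c + d = 4731/2
  1331a + 121b + 11c + d = 8487/2
Solving the system yields a = 3, b = 3/2, c = 6, d = 3.
So q(x) = 3x³ + (3/2)x² + 6x + 3.
Then q(6) = 741.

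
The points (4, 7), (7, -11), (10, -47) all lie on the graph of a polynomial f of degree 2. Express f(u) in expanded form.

f(u) = -u^2 + 5u + 3

Using the Lagrange interpolation formula with nodes 4, 7, 10:
  L_0(u) = (u - 7)(u - 10) / 18
  L_1(u) = (u - 4)(u - 10) / -9
  L_2(u) = (u - 4)(u - 7) / 18
Then f(u) = 7·L_0(u) - 11·L_1(u) - 47·L_2(u).
Expanding and collecting terms gives f(u) = -u^2 + 5u + 3.
Check: f(4) = 7. ✓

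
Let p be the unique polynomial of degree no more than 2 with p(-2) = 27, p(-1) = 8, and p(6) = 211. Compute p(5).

146

Using the Lagrange interpolation formula with nodes -2, -1, 6:
  L_0(x) = (x + 1)(x - 6) / 8
  L_1(x) = (x + 2)(x - 6) / -7
  L_2(x) = (x + 2)(x + 1) / 56
Then p(x) = 27·L_0(x) + 8·L_1(x) + 211·L_2(x).
Expanding and collecting terms gives p(x) = 6x^2 - x + 1.
Evaluating at x = 5: p(5) = 146.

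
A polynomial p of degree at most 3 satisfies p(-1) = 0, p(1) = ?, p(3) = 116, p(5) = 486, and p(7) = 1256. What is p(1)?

On equispaced nodes a degree-3 polynomial has vanishing fourth forward difference, so
  p(-1) - 4·p(1) + 6·p(3) - 4·p(5) + p(7) = 0.
Substituting the known values and solving for p(1):
  -4·p(1) = -8
  p(1) = 2.

2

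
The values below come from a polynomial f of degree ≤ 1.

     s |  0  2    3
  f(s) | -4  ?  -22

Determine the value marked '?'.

-16

The 2 known points determine the degree-1 polynomial uniquely.
Write f(s) = as + b. Substituting each data point gives a linear system:
  b = -4
  3a + b = -22
Solving the system yields a = -6, b = -4.
So f(s) = -6s - 4.
Then f(2) = -16.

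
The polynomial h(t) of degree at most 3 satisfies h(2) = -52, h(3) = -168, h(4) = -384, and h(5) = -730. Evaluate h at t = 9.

Forward differences of the values at t = 2, 3, 4, 5:
  h  : -52  -168  -384  -730
  Δ  : -116  -216  -346
  Δ^2: -100  -130
  Δ^3: -30
The third differences are constant, confirming degree 3.
Interpolating (Newton forward form) and evaluating at t = 9 gives h(9) = -4014.

-4014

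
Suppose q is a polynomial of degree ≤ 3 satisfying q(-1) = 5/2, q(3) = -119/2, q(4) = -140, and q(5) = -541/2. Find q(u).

q(u) = -2u^3 - u^2 + (1/2)u + 2

Using the Lagrange interpolation formula with nodes -1, 3, 4, 5:
  L_0(u) = (u - 3)(u - 4)(u - 5) / -120
  L_1(u) = (u + 1)(u - 4)(u - 5) / 8
  L_2(u) = (u + 1)(u - 3)(u - 5) / -5
  L_3(u) = (u + 1)(u - 3)(u - 4) / 12
Then q(u) = 5/2·L_0(u) - 119/2·L_1(u) - 140·L_2(u) - 541/2·L_3(u).
Expanding and collecting terms gives q(u) = -2u^3 - u^2 + (1/2)u + 2.
Check: q(4) = -140. ✓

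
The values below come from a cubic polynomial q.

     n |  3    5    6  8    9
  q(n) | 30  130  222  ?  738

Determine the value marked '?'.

520

The 4 known points determine the degree-3 polynomial uniquely.
Write q(n) = an^3 + bn^2 + cn + d. Substituting each data point gives a linear system:
  27a + 9b + 3c + d = 30
  125a + 25b + 5c + d = 130
  216a + 36b + 6c + d = 222
  729a + 81b + 9c + d = 738
Solving the system yields a = 1, b = 0, c = 1, d = 0.
So q(n) = n³ + n.
Then q(8) = 520.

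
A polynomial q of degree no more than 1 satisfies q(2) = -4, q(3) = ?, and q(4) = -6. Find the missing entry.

The 2 known points determine the degree-1 polynomial uniquely.
Write q(t) = at + b. Substituting each data point gives a linear system:
  2a + b = -4
  4a + b = -6
Solving the system yields a = -1, b = -2.
So q(t) = -t - 2.
Then q(3) = -5.

-5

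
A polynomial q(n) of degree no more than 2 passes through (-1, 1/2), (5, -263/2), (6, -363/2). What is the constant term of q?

Write q(n) = an^2 + bn + c. Substituting each data point gives a linear system:
  a - b + c = 1/2
  25a + 5b + c = -263/2
  36a + 6b + c = -363/2
Solving the system yields a = -4, b = -6, c = -3/2.
So q(n) = -4n^2 - 6n - 3/2.
The constant term is -3/2.

-3/2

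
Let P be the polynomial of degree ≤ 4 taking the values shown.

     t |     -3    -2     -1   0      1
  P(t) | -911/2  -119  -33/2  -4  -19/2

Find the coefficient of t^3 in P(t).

6

Write P(t) = at^4 + bt^3 + ct^2 + dt + e. Substituting each data point gives a linear system:
  81a - 27b + 9c - 3d + e = -911/2
  16a - 8b + 4c - 2d + e = -119
  a - b + c - d + e = -33/2
  e = -4
  a + b + c + d + e = -19/2
Solving the system yields a = -3, b = 6, c = -6, d = -5/2, e = -4.
So P(t) = -3t^4 + 6t^3 - 6t^2 - (5/2)t - 4.
The coefficient of t^3 is 6.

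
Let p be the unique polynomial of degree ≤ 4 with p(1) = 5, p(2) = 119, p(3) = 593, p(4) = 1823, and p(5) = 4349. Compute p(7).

Write p(x) = ax^4 + bx^3 + cx^2 + dx + e. Substituting each data point gives a linear system:
  a + b + c + d + e = 5
  16a + 8b + 4c + 2d + e = 119
  81a + 27b + 9c + 3d + e = 593
  256a + 64b + 16c + 4d + e = 1823
  625a + 125b + 25c + 5d + e = 4349
Solving the system yields a = 6, b = 6, c = -6, d = 0, e = -1.
So p(x) = 6x⁴ + 6x³ - 6x² - 1.
Then p(7) = 16169.

16169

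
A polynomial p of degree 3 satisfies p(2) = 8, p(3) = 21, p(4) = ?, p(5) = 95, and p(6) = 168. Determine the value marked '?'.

The 4 known points determine the degree-3 polynomial uniquely.
Write p(x) = ax^3 + bx^2 + cx + d. Substituting each data point gives a linear system:
  8a + 4b + 2c + d = 8
  27a + 9b + 3c + d = 21
  125a + 25b + 5c + d = 95
  216a + 36b + 6c + d = 168
Solving the system yields a = 1, b = -2, c = 4, d = 0.
So p(x) = x^3 - 2x^2 + 4x.
Then p(4) = 48.

48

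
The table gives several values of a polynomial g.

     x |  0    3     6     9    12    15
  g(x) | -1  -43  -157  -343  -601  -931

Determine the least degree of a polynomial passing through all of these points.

2

Forward differences of the values at x = 0, 3, 6, 9, 12, 15:
  g  : -1  -43  -157  -343  -601  -931
  Δ  : -42  -114  -186  -258  -330
  Δ^2: -72  -72  -72  -72
  Δ^3: 0  0  0
  Δ^4: 0  0
  Δ^5: 0
The second differences are constant (-72) and nonzero, while all higher differences vanish, so the minimal degree is 2.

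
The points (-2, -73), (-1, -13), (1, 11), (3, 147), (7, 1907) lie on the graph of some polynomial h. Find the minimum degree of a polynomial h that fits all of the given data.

3

Divided differences on the nodes -2, -1, 1, 3, 7:
  order 0: -73  -13  11  147  1907
  order 1: 60  12  68  440
  order 2: -16  14  62
  order 3: 6  6
  order 4: 0
The order-3 divided differences are all 6 (nonzero) and every higher order vanishes, so the data lies on a polynomial of degree exactly 3.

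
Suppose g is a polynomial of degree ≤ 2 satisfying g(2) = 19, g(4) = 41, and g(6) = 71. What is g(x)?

Write g(x) = ax^2 + bx + c. Substituting each data point gives a linear system:
  4a + 2b + c = 19
  16a + 4b + c = 41
  36a + 6b + c = 71
Solving the system yields a = 1, b = 5, c = 5.
So g(x) = x^2 + 5x + 5.
Check: g(6) = 71. ✓

g(x) = x^2 + 5x + 5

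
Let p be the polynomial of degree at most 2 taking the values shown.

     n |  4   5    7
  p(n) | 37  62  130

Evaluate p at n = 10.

277

Write p(n) = an^2 + bn + c. Substituting each data point gives a linear system:
  16a + 4b + c = 37
  25a + 5b + c = 62
  49a + 7b + c = 130
Solving the system yields a = 3, b = -2, c = -3.
So p(n) = 3n^2 - 2n - 3.
Then p(10) = 277.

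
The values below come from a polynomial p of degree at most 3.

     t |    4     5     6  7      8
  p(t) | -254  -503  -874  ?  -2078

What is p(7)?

The 4 known points determine the degree-3 polynomial uniquely.
Write p(t) = at^3 + bt^2 + ct + d. Substituting each data point gives a linear system:
  64a + 16b + 4c + d = -254
  125a + 25b + 5c + d = -503
  216a + 36b + 6c + d = -874
  512a + 64b + 8c + d = -2078
Solving the system yields a = -4, b = -1, c = 4, d = 2.
So p(t) = -4t^3 - t^2 + 4t + 2.
Then p(7) = -1391.

-1391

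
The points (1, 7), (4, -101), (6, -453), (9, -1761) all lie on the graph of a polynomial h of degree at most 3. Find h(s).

h(s) = -3s^3 + 5s^2 + 2s + 3

Write h(s) = as^3 + bs^2 + cs + d. Substituting each data point gives a linear system:
  a + b + c + d = 7
  64a + 16b + 4c + d = -101
  216a + 36b + 6c + d = -453
  729a + 81b + 9c + d = -1761
Solving the system yields a = -3, b = 5, c = 2, d = 3.
So h(s) = -3s^3 + 5s^2 + 2s + 3.
Check: h(6) = -453. ✓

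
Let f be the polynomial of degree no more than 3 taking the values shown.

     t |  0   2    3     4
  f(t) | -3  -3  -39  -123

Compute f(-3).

Using the Lagrange interpolation formula with nodes 0, 2, 3, 4:
  L_0(t) = (t - 2)(t - 3)(t - 4) / -24
  L_1(t) = t(t - 3)(t - 4) / 4
  L_2(t) = t(t - 2)(t - 4) / -3
  L_3(t) = t(t - 2)(t - 3) / 8
Then f(t) = -3·L_0(t) - 3·L_1(t) - 39·L_2(t) - 123·L_3(t).
Expanding and collecting terms gives f(t) = -3t^3 + 3t^2 + 6t - 3.
Evaluating at t = -3: f(-3) = 87.

87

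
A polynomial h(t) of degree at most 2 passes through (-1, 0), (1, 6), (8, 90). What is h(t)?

Write h(t) = at^2 + bt + c. Substituting each data point gives a linear system:
  a - b + c = 0
  a + b + c = 6
  64a + 8b + c = 90
Solving the system yields a = 1, b = 3, c = 2.
So h(t) = t^2 + 3t + 2.
Check: h(1) = 6. ✓

h(t) = t^2 + 3t + 2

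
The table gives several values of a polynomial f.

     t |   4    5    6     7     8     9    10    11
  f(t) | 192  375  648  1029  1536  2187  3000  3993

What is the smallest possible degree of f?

3

Forward differences of the values at t = 4, 5, 6, 7, 8, 9, 10, 11:
  f  : 192  375  648  1029  1536  2187  3000  3993
  Δ  : 183  273  381  507  651  813  993
  Δ^2: 90  108  126  144  162  180
  Δ^3: 18  18  18  18  18
  Δ^4: 0  0  0  0
  Δ^5: 0  0  0
  Δ^6: 0  0
  Δ^7: 0
The third differences are constant (18) and nonzero, while all higher differences vanish, so the minimal degree is 3.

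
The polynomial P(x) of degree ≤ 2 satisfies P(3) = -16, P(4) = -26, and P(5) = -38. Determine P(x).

Write P(x) = ax^2 + bx + c. Substituting each data point gives a linear system:
  9a + 3b + c = -16
  16a + 4b + c = -26
  25a + 5b + c = -38
Solving the system yields a = -1, b = -3, c = 2.
So P(x) = -x² - 3x + 2.
Check: P(3) = -16. ✓

P(x) = -x^2 - 3x + 2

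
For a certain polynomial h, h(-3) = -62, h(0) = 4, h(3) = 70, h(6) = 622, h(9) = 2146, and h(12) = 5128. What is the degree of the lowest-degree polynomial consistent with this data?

3

Forward differences of the values at u = -3, 0, 3, 6, 9, 12:
  h  : -62  4  70  622  2146  5128
  Δ  : 66  66  552  1524  2982
  Δ^2: 0  486  972  1458
  Δ^3: 486  486  486
  Δ^4: 0  0
  Δ^5: 0
The third differences are constant (486) and nonzero, while all higher differences vanish, so the minimal degree is 3.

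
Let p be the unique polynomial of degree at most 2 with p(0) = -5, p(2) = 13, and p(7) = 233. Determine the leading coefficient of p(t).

Write p(t) = at^2 + bt + c. Substituting each data point gives a linear system:
  c = -5
  4a + 2b + c = 13
  49a + 7b + c = 233
Solving the system yields a = 5, b = -1, c = -5.
So p(t) = 5t^2 - t - 5.
The leading coefficient is 5.

5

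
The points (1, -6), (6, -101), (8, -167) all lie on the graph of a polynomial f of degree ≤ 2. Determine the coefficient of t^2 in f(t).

-2

Write f(t) = at^2 + bt + c. Substituting each data point gives a linear system:
  a + b + c = -6
  36a + 6b + c = -101
  64a + 8b + c = -167
Solving the system yields a = -2, b = -5, c = 1.
So f(t) = -2t² - 5t + 1.
The leading coefficient is -2.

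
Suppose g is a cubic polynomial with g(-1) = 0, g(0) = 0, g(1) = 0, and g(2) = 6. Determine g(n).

g(n) = n^3 - n

Write g(n) = an^3 + bn^2 + cn + d. Substituting each data point gives a linear system:
  -a + b - c + d = 0
  d = 0
  a + b + c + d = 0
  8a + 4b + 2c + d = 6
Solving the system yields a = 1, b = 0, c = -1, d = 0.
So g(n) = n^3 - n.
Check: g(2) = 6. ✓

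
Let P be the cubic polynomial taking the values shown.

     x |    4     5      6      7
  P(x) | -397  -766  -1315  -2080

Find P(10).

-6031

Write P(x) = ax^3 + bx^2 + cx + d. Substituting each data point gives a linear system:
  64a + 16b + 4c + d = -397
  125a + 25b + 5c + d = -766
  216a + 36b + 6c + d = -1315
  343a + 49b + 7c + d = -2080
Solving the system yields a = -6, b = 0, c = -3, d = -1.
So P(x) = -6x³ - 3x - 1.
Then P(10) = -6031.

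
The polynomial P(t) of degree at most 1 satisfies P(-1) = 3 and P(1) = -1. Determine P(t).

P(t) = -2t + 1

Using the Lagrange interpolation formula with nodes -1, 1:
  L_0(t) = (t - 1) / -2
  L_1(t) = (t + 1) / 2
Then P(t) = 3·L_0(t) - 1·L_1(t).
Expanding and collecting terms gives P(t) = -2t + 1.
Check: P(-1) = 3. ✓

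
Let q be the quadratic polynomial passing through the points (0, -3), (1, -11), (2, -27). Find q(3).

-51

Write q(s) = as^2 + bs + c. Substituting each data point gives a linear system:
  c = -3
  a + b + c = -11
  4a + 2b + c = -27
Solving the system yields a = -4, b = -4, c = -3.
So q(s) = -4s^2 - 4s - 3.
Then q(3) = -51.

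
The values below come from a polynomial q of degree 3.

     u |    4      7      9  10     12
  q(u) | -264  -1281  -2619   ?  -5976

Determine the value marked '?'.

-3540

The 4 known points determine the degree-3 polynomial uniquely.
Write q(u) = au^3 + bu^2 + cu + d. Substituting each data point gives a linear system:
  64a + 16b + 4c + d = -264
  343a + 49b + 7c + d = -1281
  729a + 81b + 9c + d = -2619
  1728a + 144b + 12c + d = -5976
Solving the system yields a = -3, b = -6, c = 6, d = 0.
So q(u) = -3u^3 - 6u^2 + 6u.
Then q(10) = -3540.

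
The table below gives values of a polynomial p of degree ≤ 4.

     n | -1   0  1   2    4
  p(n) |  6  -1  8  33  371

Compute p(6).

Write p(n) = an^4 + bn^3 + cn^2 + dn + e. Substituting each data point gives a linear system:
  a - b + c - d + e = 6
  e = -1
  a + b + c + d + e = 8
  16a + 8b + 4c + 2d + e = 33
  256a + 64b + 16c + 4d + e = 371
Solving the system yields a = 2, b = -4, c = 6, d = 5, e = -1.
So p(n) = 2n⁴ - 4n³ + 6n² + 5n - 1.
Then p(6) = 1973.

1973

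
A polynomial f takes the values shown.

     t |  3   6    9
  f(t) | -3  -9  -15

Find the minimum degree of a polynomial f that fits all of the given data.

Forward differences of the values at t = 3, 6, 9:
  f  : -3  -9  -15
  Δ  : -6  -6
  Δ^2: 0
The first differences are constant (-6) and nonzero, while all higher differences vanish, so the minimal degree is 1.

1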